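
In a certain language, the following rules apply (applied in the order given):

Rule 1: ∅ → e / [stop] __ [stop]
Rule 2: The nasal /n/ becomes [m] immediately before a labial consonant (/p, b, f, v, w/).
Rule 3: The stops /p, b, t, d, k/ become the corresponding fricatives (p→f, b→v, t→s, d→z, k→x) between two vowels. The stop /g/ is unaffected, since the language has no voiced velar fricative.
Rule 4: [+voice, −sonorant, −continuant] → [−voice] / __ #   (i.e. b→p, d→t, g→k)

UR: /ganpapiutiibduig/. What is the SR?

gampafiusiivezuik

Rule 1 (stop-cluster e-epenthesis): /b/ and /d/ form a stop–stop cluster, so [e] is inserted between them. /ganpapiutiibduig/ → ganpapiutiibeduig.
Rule 2 (nasal place assimilation): /n/ precedes the labial consonant /p/, so it assimilates in place to [m]. /ganpapiutiibeduig/ → gampapiutiibeduig.
Rule 3 (intervocalic spirantization): /p/ is a stop between vowels /a/ and /i/, so it spirantizes to the fricative [f]. /t/ is a stop between vowels /u/ and /i/, so it spirantizes to the fricative [s]. /b/ is a stop between vowels /i/ and /e/, so it spirantizes to the fricative [v]. /d/ is a stop between vowels /e/ and /u/, so it spirantizes to the fricative [z]. /gampapiutiibeduig/ → gampafiusiivezuig.
Rule 4 (final devoicing): /g/ is a voiced stop in word-final position, so it devoices to [k]. /gampafiusiivezuig/ → gampafiusiivezuik.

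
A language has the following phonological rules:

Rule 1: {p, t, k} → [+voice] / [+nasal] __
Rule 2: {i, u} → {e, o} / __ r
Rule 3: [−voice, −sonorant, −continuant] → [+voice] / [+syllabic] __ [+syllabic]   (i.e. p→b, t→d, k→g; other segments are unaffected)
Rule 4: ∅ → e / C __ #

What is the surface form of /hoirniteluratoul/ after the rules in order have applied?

Rule 1 (post-nasal voicing): no segment meets the environment; /hoirniteluratoul/ is unchanged.
Rule 2 (pre-rhotic lowering): /i/ is a high vowel immediately before /r/, so it lowers to [e]. /u/ is a high vowel immediately before /r/, so it lowers to [o]. /hoirniteluratoul/ → hoerniteloratoul.
Rule 3 (intervocalic voicing): /t/ is a voiceless stop between vowels /i/ and /e/, so it voices to [d]. /t/ is a voiceless stop between vowels /a/ and /o/, so it voices to [d]. /hoerniteloratoul/ → hoernideloradoul.
Rule 4 (final e-epenthesis): the form ends in the consonant /l/, so [e] is inserted word-finally. /hoernideloradoul/ → hoernideloradoule.

hoernideloradoule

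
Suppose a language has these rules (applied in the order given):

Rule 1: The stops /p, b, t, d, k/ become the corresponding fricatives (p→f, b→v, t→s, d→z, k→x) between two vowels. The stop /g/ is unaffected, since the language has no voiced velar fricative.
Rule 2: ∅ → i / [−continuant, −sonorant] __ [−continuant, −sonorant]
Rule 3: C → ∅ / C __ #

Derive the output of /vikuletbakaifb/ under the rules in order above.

Rule 1 (intervocalic spirantization): /k/ is a stop between vowels /i/ and /u/, so it spirantizes to the fricative [x]. /k/ is a stop between vowels /a/ and /a/, so it spirantizes to the fricative [x]. /vikuletbakaifb/ → vixuletbaxaifb.
Rule 2 (stop-cluster i-epenthesis): /t/ and /b/ form a stop–stop cluster, so [i] is inserted between them. /vixuletbaxaifb/ → vixuletibaxaifb.
Rule 3 (final cluster simplification): /b/ is the second consonant of a word-final cluster /fb/, so it deletes. /vixuletibaxaifb/ → vixuletibaxaif.

vixuletibaxaif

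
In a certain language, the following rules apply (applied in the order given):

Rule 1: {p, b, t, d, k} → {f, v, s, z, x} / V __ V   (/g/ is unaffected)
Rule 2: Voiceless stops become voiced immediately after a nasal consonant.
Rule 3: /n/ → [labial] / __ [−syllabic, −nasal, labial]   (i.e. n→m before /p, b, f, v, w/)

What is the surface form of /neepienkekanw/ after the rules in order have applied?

neefiengexamw

Rule 1 (intervocalic spirantization): /p/ is a stop between vowels /e/ and /i/, so it spirantizes to the fricative [f]. /k/ is a stop between vowels /e/ and /a/, so it spirantizes to the fricative [x]. /neepienkekanw/ → neefienkexanw.
Rule 2 (post-nasal voicing): /k/ is a voiceless stop immediately after the nasal /n/, so it voices to [g]. /neefienkexanw/ → neefiengexanw.
Rule 3 (nasal place assimilation): /n/ precedes the labial consonant /w/, so it assimilates in place to [m]. /neefiengexanw/ → neefiengexamw.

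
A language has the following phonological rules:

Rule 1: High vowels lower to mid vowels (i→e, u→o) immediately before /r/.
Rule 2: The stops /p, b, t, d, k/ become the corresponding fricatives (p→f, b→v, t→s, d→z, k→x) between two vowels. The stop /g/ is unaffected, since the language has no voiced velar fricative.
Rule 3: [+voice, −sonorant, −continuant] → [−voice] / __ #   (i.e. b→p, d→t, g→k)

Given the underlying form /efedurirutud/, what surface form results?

Rule 1 (pre-rhotic lowering): /u/ is a high vowel immediately before /r/, so it lowers to [o]. /i/ is a high vowel immediately before /r/, so it lowers to [e]. /efedurirutud/ → efedorerutud.
Rule 2 (intervocalic spirantization): /d/ is a stop between vowels /e/ and /o/, so it spirantizes to the fricative [z]. /t/ is a stop between vowels /u/ and /u/, so it spirantizes to the fricative [s]. /efedorerutud/ → efezorerusud.
Rule 3 (final devoicing): /d/ is a voiced stop in word-final position, so it devoices to [t]. /efezorerusud/ → efezorerusut.

efezorerusut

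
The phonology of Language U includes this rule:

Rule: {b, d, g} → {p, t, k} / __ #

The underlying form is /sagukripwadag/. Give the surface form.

/g/ is a voiced stop in word-final position, so it devoices to [k].
Surface form: [sagukripwadak].

sagukripwadak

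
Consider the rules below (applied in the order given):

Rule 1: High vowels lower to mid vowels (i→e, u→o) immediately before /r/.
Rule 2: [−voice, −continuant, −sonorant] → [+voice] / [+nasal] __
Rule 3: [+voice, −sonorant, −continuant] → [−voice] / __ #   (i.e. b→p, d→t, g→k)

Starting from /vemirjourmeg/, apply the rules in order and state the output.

Rule 1 (pre-rhotic lowering): /i/ is a high vowel immediately before /r/, so it lowers to [e]. /u/ is a high vowel immediately before /r/, so it lowers to [o]. /vemirjourmeg/ → vemerjoormeg.
Rule 2 (post-nasal voicing): no segment meets the environment; /vemerjoormeg/ is unchanged.
Rule 3 (final devoicing): /g/ is a voiced stop in word-final position, so it devoices to [k]. /vemerjoormeg/ → vemerjoormek.

vemerjoormek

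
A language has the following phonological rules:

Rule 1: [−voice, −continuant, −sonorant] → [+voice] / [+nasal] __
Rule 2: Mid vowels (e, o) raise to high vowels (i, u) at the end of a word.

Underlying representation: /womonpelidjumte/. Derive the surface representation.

womonbelidjumdi

Rule 1 (post-nasal voicing): /p/ is a voiceless stop immediately after the nasal /n/, so it voices to [b]. /t/ is a voiceless stop immediately after the nasal /m/, so it voices to [d]. /womonpelidjumte/ → womonbelidjumde.
Rule 2 (final vowel raising): /e/ is a mid vowel in word-final position, so it raises to [i]. /womonbelidjumde/ → womonbelidjumdi.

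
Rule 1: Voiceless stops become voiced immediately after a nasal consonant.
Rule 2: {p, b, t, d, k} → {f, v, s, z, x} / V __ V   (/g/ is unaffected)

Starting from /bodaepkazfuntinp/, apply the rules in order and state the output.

Rule 1 (post-nasal voicing): /t/ is a voiceless stop immediately after the nasal /n/, so it voices to [d]. /p/ is a voiceless stop immediately after the nasal /n/, so it voices to [b]. /bodaepkazfuntinp/ → bodaepkazfundinb.
Rule 2 (intervocalic spirantization): /d/ is a stop between vowels /o/ and /a/, so it spirantizes to the fricative [z]. /bodaepkazfundinb/ → bozaepkazfundinb.

bozaepkazfundinb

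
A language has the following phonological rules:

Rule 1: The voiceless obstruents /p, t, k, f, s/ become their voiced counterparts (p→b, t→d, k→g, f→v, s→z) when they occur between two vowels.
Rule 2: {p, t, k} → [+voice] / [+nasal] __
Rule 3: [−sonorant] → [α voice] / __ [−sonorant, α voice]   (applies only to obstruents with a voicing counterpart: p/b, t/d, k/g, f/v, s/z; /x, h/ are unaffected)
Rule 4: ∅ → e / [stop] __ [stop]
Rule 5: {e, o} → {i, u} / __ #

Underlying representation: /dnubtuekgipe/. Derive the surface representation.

Rule 1 (intervocalic voicing): /p/ is a voiceless obstruent between vowels /i/ and /e/, so it voices to [b]. /dnubtuekgipe/ → dnubtuekgibe.
Rule 2 (post-nasal voicing): no segment meets the environment; /dnubtuekgibe/ is unchanged.
Rule 3 (regressive voicing assimilation): /b/ precedes the voiceless obstruent /t/, so it devoices to [p] by assimilation. /k/ precedes the voiced obstruent /g/, so it voices to [g] by assimilation. /dnubtuekgibe/ → dnuptueggibe.
Rule 4 (stop-cluster e-epenthesis): /p/ and /t/ form a stop–stop cluster, so [e] is inserted between them. /g/ and /g/ form a stop–stop cluster, so [e] is inserted between them. /dnuptueggibe/ → dnupetuegegibe.
Rule 5 (final vowel raising): /e/ is a mid vowel in word-final position, so it raises to [i]. /dnupetuegegibe/ → dnupetuegegibi.

dnupetuegegibi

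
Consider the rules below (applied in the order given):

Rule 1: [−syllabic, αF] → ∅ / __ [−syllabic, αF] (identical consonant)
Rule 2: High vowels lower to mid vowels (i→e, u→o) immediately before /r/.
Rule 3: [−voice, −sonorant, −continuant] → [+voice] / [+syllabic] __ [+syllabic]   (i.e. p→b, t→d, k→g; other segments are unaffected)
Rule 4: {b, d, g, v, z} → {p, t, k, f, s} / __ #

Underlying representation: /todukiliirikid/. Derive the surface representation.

todugilierigit

Rule 1 (degemination): no segment meets the environment; /todukiliirikid/ is unchanged.
Rule 2 (pre-rhotic lowering): /i/ is a high vowel immediately before /r/, so it lowers to [e]. /todukiliirikid/ → todukilierikid.
Rule 3 (intervocalic voicing): /k/ is a voiceless stop between vowels /u/ and /i/, so it voices to [g]. /k/ is a voiceless stop between vowels /i/ and /i/, so it voices to [g]. /todukilierikid/ → todugilierigid.
Rule 4 (final devoicing): /d/ is a voiced obstruent in word-final position, so it devoices to [t]. /todugilierigid/ → todugilierigit.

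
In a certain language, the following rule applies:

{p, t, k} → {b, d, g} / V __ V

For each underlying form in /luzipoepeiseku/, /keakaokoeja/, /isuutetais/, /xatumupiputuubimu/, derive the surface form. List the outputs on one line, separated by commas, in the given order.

luziboebeisegu, keagaogoeja, isuudedais, xadumubibuduubimu

/luzipoepeiseku/: /p/ is a voiceless stop between vowels /i/ and /o/, so it voices to [b]. /p/ is a voiceless stop between vowels /e/ and /e/, so it voices to [b]. /k/ is a voiceless stop between vowels /e/ and /u/, so it voices to [g]. → [luziboebeisegu].
/keakaokoeja/: /k/ is a voiceless stop between vowels /a/ and /a/, so it voices to [g]. /k/ is a voiceless stop between vowels /o/ and /o/, so it voices to [g]. → [keagaogoeja].
/isuutetais/: /t/ is a voiceless stop between vowels /u/ and /e/, so it voices to [d]. /t/ is a voiceless stop between vowels /e/ and /a/, so it voices to [d]. → [isuudedais].
/xatumupiputuubimu/: /t/ is a voiceless stop between vowels /a/ and /u/, so it voices to [d]. /p/ is a voiceless stop between vowels /u/ and /i/, so it voices to [b]. /p/ is a voiceless stop between vowels /i/ and /u/, so it voices to [b]. /t/ is a voiceless stop between vowels /u/ and /u/, so it voices to [d]. → [xadumubibuduubimu].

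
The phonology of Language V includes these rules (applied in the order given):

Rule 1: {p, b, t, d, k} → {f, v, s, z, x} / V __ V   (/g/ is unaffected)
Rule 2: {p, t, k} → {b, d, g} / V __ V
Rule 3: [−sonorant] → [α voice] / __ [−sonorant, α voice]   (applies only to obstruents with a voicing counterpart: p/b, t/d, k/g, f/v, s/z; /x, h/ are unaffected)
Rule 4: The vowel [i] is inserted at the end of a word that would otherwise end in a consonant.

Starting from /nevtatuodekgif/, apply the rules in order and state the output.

Rule 1 (intervocalic spirantization): /t/ is a stop between vowels /a/ and /u/, so it spirantizes to the fricative [s]. /d/ is a stop between vowels /o/ and /e/, so it spirantizes to the fricative [z]. /nevtatuodekgif/ → nevtasuozekgif.
Rule 2 (intervocalic voicing): no segment meets the environment; /nevtasuozekgif/ is unchanged.
Rule 3 (regressive voicing assimilation): /v/ precedes the voiceless obstruent /t/, so it devoices to [f] by assimilation. /k/ precedes the voiced obstruent /g/, so it voices to [g] by assimilation. /nevtasuozekgif/ → neftasuozeggif.
Rule 4 (final i-epenthesis): the form ends in the consonant /f/, so [i] is inserted word-finally. /neftasuozeggif/ → neftasuozeggifi.

neftasuozeggifi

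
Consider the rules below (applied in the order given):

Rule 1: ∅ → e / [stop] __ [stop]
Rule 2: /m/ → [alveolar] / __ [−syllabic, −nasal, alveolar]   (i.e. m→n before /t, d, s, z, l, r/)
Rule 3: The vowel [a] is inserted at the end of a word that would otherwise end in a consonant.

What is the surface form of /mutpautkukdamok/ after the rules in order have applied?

mutepautekukedamoka

Rule 1 (stop-cluster e-epenthesis): /t/ and /p/ form a stop–stop cluster, so [e] is inserted between them. /t/ and /k/ form a stop–stop cluster, so [e] is inserted between them. /k/ and /d/ form a stop–stop cluster, so [e] is inserted between them. /mutpautkukdamok/ → mutepautekukedamok.
Rule 2 (nasal place assimilation): no segment meets the environment; /mutepautekukedamok/ is unchanged.
Rule 3 (final a-epenthesis): the form ends in the consonant /k/, so [a] is inserted word-finally. /mutepautekukedamok/ → mutepautekukedamoka.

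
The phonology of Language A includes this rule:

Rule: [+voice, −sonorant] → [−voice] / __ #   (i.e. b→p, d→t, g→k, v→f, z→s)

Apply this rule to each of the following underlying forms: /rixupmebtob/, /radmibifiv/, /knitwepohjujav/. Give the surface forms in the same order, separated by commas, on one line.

rixupmebtop, radmibifif, knitwepohjujaf

/rixupmebtob/: /b/ is a voiced obstruent in word-final position, so it devoices to [p]. → [rixupmebtop].
/radmibifiv/: /v/ is a voiced obstruent in word-final position, so it devoices to [f]. → [radmibifif].
/knitwepohjujav/: /v/ is a voiced obstruent in word-final position, so it devoices to [f]. → [knitwepohjujaf].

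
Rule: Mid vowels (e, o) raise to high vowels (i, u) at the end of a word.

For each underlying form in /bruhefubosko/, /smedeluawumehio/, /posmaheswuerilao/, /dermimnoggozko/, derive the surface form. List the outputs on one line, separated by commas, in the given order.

bruhefubosku, smedeluawumehiu, posmaheswuerilau, dermimnoggozku

/bruhefubosko/: /o/ is a mid vowel in word-final position, so it raises to [u]. → [bruhefubosku].
/smedeluawumehio/: /o/ is a mid vowel in word-final position, so it raises to [u]. → [smedeluawumehiu].
/posmaheswuerilao/: /o/ is a mid vowel in word-final position, so it raises to [u]. → [posmaheswuerilau].
/dermimnoggozko/: /o/ is a mid vowel in word-final position, so it raises to [u]. → [dermimnoggozku].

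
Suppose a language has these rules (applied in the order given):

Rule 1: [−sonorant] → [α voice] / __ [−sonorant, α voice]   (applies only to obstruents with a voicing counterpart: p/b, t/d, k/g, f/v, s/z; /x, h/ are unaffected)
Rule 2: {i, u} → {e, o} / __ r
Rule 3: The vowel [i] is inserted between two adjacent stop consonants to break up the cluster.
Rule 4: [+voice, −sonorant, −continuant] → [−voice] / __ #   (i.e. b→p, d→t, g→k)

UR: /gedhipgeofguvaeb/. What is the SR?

Rule 1 (regressive voicing assimilation): /d/ precedes the voiceless obstruent /h/, so it devoices to [t] by assimilation. /p/ precedes the voiced obstruent /g/, so it voices to [b] by assimilation. /f/ precedes the voiced obstruent /g/, so it voices to [v] by assimilation. /gedhipgeofguvaeb/ → gethibgeovguvaeb.
Rule 2 (pre-rhotic lowering): no segment meets the environment; /gethibgeovguvaeb/ is unchanged.
Rule 3 (stop-cluster i-epenthesis): /b/ and /g/ form a stop–stop cluster, so [i] is inserted between them. /gethibgeovguvaeb/ → gethibigeovguvaeb.
Rule 4 (final devoicing): /b/ is a voiced stop in word-final position, so it devoices to [p]. /gethibigeovguvaeb/ → gethibigeovguvaep.

gethibigeovguvaep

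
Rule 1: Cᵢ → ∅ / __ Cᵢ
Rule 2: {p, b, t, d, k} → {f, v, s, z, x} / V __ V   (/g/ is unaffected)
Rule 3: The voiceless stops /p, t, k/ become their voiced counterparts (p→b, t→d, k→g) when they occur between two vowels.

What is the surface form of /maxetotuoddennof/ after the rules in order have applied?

maxesosuozenof

Rule 1 (degemination): /dd/ is a geminate; the first /d/ deletes. /nn/ is a geminate; the first /n/ deletes. /maxetotuoddennof/ → maxetotuodenof.
Rule 2 (intervocalic spirantization): /t/ is a stop between vowels /e/ and /o/, so it spirantizes to the fricative [s]. /t/ is a stop between vowels /o/ and /u/, so it spirantizes to the fricative [s]. /d/ is a stop between vowels /o/ and /e/, so it spirantizes to the fricative [z]. /maxetotuodenof/ → maxesosuozenof.
Rule 3 (intervocalic voicing): no segment meets the environment; /maxesosuozenof/ is unchanged.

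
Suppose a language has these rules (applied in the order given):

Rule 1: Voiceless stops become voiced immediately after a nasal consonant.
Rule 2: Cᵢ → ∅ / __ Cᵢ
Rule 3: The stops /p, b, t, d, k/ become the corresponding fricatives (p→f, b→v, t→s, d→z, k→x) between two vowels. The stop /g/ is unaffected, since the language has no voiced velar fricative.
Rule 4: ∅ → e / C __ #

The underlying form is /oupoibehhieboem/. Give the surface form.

Rule 1 (post-nasal voicing): no segment meets the environment; /oupoibehhieboem/ is unchanged.
Rule 2 (degemination): /hh/ is a geminate; the first /h/ deletes. /oupoibehhieboem/ → oupoibehieboem.
Rule 3 (intervocalic spirantization): /p/ is a stop between vowels /u/ and /o/, so it spirantizes to the fricative [f]. /b/ is a stop between vowels /i/ and /e/, so it spirantizes to the fricative [v]. /b/ is a stop between vowels /e/ and /o/, so it spirantizes to the fricative [v]. /oupoibehieboem/ → oufoivehievoem.
Rule 4 (final e-epenthesis): the form ends in the consonant /m/, so [e] is inserted word-finally. /oufoivehievoem/ → oufoivehievoeme.

oufoivehievoeme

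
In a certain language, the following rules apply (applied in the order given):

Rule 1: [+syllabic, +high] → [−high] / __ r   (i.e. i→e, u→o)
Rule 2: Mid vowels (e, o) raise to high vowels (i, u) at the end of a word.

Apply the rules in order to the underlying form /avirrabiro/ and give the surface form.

Rule 1 (pre-rhotic lowering): /i/ is a high vowel immediately before /r/, so it lowers to [e]. /i/ is a high vowel immediately before /r/, so it lowers to [e]. /avirrabiro/ → averrabero.
Rule 2 (final vowel raising): /o/ is a mid vowel in word-final position, so it raises to [u]. /averrabero/ → averraberu.

averraberu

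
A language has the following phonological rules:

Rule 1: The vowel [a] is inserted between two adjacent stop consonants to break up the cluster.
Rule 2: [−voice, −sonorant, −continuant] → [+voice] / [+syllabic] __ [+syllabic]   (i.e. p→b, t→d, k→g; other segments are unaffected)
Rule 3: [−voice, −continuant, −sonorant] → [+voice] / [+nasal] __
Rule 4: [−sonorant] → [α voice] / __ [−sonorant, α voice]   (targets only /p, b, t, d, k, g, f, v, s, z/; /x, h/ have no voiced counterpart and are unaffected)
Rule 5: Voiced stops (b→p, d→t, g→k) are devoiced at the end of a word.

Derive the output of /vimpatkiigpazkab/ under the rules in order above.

vimbadagiigabaskap

Rule 1 (stop-cluster a-epenthesis): /t/ and /k/ form a stop–stop cluster, so [a] is inserted between them. /g/ and /p/ form a stop–stop cluster, so [a] is inserted between them. /vimpatkiigpazkab/ → vimpatakiigapazkab.
Rule 2 (intervocalic voicing): /t/ is a voiceless stop between vowels /a/ and /a/, so it voices to [d]. /k/ is a voiceless stop between vowels /a/ and /i/, so it voices to [g]. /p/ is a voiceless stop between vowels /a/ and /a/, so it voices to [b]. /vimpatakiigapazkab/ → vimpadagiigabazkab.
Rule 3 (post-nasal voicing): /p/ is a voiceless stop immediately after the nasal /m/, so it voices to [b]. /vimpadagiigabazkab/ → vimbadagiigabazkab.
Rule 4 (regressive voicing assimilation): /z/ precedes the voiceless obstruent /k/, so it devoices to [s] by assimilation. /vimbadagiigabazkab/ → vimbadagiigabaskab.
Rule 5 (final devoicing): /b/ is a voiced stop in word-final position, so it devoices to [p]. /vimbadagiigabaskab/ → vimbadagiigabaskap.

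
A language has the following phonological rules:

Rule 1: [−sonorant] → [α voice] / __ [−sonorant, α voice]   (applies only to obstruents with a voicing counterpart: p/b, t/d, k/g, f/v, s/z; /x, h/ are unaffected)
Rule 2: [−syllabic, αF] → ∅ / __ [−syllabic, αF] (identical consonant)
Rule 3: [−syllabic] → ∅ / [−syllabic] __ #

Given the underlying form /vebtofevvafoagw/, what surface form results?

Rule 1 (regressive voicing assimilation): /b/ precedes the voiceless obstruent /t/, so it devoices to [p] by assimilation. /vebtofevvafoagw/ → veptofevvafoagw.
Rule 2 (degemination): /vv/ is a geminate; the first /v/ deletes. /veptofevvafoagw/ → veptofevafoagw.
Rule 3 (final cluster simplification): /w/ is the second consonant of a word-final cluster /gw/, so it deletes. /veptofevafoagw/ → veptofevafoag.

veptofevafoag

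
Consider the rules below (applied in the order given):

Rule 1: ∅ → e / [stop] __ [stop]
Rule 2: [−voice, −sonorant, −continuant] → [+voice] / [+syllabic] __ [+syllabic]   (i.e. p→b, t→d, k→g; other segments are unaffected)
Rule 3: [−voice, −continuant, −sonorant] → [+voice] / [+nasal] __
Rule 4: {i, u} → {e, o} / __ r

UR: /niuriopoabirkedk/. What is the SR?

niorioboaberkedek

Rule 1 (stop-cluster e-epenthesis): /d/ and /k/ form a stop–stop cluster, so [e] is inserted between them. /niuriopoabirkedk/ → niuriopoabirkedek.
Rule 2 (intervocalic voicing): /p/ is a voiceless stop between vowels /o/ and /o/, so it voices to [b]. /niuriopoabirkedek/ → niurioboabirkedek.
Rule 3 (post-nasal voicing): no segment meets the environment; /niurioboabirkedek/ is unchanged.
Rule 4 (pre-rhotic lowering): /u/ is a high vowel immediately before /r/, so it lowers to [o]. /i/ is a high vowel immediately before /r/, so it lowers to [e]. /niurioboabirkedek/ → niorioboaberkedek.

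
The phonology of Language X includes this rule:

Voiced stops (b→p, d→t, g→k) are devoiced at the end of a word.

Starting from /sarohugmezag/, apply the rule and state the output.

Scanning /sarohugmezag/: /g/ at position 7 is not in the conditioning environment; /g/ is a voiced stop in word-final position, so it devoices to [k].
Result: [sarohugmezak].

sarohugmezak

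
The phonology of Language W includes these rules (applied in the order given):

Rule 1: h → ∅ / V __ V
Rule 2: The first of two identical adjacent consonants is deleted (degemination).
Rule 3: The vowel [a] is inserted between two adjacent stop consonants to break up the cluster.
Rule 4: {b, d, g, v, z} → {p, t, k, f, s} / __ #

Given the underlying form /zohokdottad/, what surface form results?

Rule 1 (intervocalic h-deletion): /h/ occurs between vowels /o/ and /o/, so it deletes. /zohokdottad/ → zookdottad.
Rule 2 (degemination): /tt/ is a geminate; the first /t/ deletes. /zookdottad/ → zookdotad.
Rule 3 (stop-cluster a-epenthesis): /k/ and /d/ form a stop–stop cluster, so [a] is inserted between them. /zookdotad/ → zookadotad.
Rule 4 (final devoicing): /d/ is a voiced obstruent in word-final position, so it devoices to [t]. /zookadotad/ → zookadotat.

zookadotat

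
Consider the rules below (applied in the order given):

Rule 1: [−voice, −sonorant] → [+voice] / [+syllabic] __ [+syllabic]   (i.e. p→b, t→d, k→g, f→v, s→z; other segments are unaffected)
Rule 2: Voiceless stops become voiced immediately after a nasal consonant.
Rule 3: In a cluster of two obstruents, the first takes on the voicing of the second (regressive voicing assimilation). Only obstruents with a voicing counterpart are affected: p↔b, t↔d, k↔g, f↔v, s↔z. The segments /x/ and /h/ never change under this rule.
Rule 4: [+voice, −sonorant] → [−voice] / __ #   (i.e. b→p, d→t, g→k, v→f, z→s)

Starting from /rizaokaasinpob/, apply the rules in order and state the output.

rizaogaazinbop

Rule 1 (intervocalic voicing): /k/ is a voiceless obstruent between vowels /o/ and /a/, so it voices to [g]. /s/ is a voiceless obstruent between vowels /a/ and /i/, so it voices to [z]. /rizaokaasinpob/ → rizaogaazinpob.
Rule 2 (post-nasal voicing): /p/ is a voiceless stop immediately after the nasal /n/, so it voices to [b]. /rizaogaazinpob/ → rizaogaazinbob.
Rule 3 (regressive voicing assimilation): no segment meets the environment; /rizaogaazinbob/ is unchanged.
Rule 4 (final devoicing): /b/ is a voiced obstruent in word-final position, so it devoices to [p]. /rizaogaazinbob/ → rizaogaazinbop.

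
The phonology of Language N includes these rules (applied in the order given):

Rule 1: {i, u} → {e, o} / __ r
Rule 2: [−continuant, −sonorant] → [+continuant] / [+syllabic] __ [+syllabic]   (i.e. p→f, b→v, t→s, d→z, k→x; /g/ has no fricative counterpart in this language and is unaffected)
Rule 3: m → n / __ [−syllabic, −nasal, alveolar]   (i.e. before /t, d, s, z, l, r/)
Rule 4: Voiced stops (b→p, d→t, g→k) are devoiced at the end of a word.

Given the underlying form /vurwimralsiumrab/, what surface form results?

Rule 1 (pre-rhotic lowering): /u/ is a high vowel immediately before /r/, so it lowers to [o]. /vurwimralsiumrab/ → vorwimralsiumrab.
Rule 2 (intervocalic spirantization): no segment meets the environment; /vorwimralsiumrab/ is unchanged.
Rule 3 (nasal place assimilation): /m/ precedes the alveolar consonant /r/, so it assimilates in place to [n]. /m/ precedes the alveolar consonant /r/, so it assimilates in place to [n]. /vorwimralsiumrab/ → vorwinralsiunrab.
Rule 4 (final devoicing): /b/ is a voiced stop in word-final position, so it devoices to [p]. /vorwinralsiunrab/ → vorwinralsiunrap.

vorwinralsiunrap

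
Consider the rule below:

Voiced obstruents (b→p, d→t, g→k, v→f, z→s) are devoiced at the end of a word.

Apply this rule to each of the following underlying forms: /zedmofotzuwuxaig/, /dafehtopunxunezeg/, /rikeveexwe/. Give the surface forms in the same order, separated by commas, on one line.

zedmofotzuwuxaik, dafehtopunxunezek, rikeveexwe

/zedmofotzuwuxaig/: /g/ is a voiced obstruent in word-final position, so it devoices to [k]. → [zedmofotzuwuxaik].
/dafehtopunxunezeg/: /g/ is a voiced obstruent in word-final position, so it devoices to [k]. → [dafehtopunxunezek].
/rikeveexwe/: the rule's environment is not met; surfaces unchanged as [rikeveexwe].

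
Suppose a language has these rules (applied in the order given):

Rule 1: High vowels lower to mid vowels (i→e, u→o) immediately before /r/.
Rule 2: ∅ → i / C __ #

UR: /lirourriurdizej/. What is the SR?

Rule 1 (pre-rhotic lowering): /i/ is a high vowel immediately before /r/, so it lowers to [e]. /u/ is a high vowel immediately before /r/, so it lowers to [o]. /u/ is a high vowel immediately before /r/, so it lowers to [o]. /lirourriurdizej/ → leroorriordizej.
Rule 2 (final i-epenthesis): the form ends in the consonant /j/, so [i] is inserted word-finally. /leroorriordizej/ → leroorriordizeji.

leroorriordizeji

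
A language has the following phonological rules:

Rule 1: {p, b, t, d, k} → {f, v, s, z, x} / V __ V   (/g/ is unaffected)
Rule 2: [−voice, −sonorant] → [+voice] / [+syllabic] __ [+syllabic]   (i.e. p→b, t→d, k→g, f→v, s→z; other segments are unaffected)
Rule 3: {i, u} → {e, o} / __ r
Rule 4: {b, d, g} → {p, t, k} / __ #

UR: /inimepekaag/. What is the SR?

Rule 1 (intervocalic spirantization): /p/ is a stop between vowels /e/ and /e/, so it spirantizes to the fricative [f]. /k/ is a stop between vowels /e/ and /a/, so it spirantizes to the fricative [x]. /inimepekaag/ → inimefexaag.
Rule 2 (intervocalic voicing): /f/ is a voiceless obstruent between vowels /e/ and /e/, so it voices to [v]. /inimefexaag/ → inimevexaag.
Rule 3 (pre-rhotic lowering): no segment meets the environment; /inimevexaag/ is unchanged.
Rule 4 (final devoicing): /g/ is a voiced stop in word-final position, so it devoices to [k]. /inimevexaag/ → inimevexaak.

inimevexaak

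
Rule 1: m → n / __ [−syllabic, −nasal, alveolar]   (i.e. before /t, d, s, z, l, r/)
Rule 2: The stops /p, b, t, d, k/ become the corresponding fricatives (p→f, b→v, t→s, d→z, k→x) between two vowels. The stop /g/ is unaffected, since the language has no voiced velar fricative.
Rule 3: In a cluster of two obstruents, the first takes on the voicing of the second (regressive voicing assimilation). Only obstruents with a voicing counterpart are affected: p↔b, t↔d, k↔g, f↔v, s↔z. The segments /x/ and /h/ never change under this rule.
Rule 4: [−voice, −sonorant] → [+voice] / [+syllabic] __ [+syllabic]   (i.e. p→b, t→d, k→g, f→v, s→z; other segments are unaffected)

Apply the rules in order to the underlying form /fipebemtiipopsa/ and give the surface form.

fiveventiivopsa

Rule 1 (nasal place assimilation): /m/ precedes the alveolar consonant /t/, so it assimilates in place to [n]. /fipebemtiipopsa/ → fipebentiipopsa.
Rule 2 (intervocalic spirantization): /p/ is a stop between vowels /i/ and /e/, so it spirantizes to the fricative [f]. /b/ is a stop between vowels /e/ and /e/, so it spirantizes to the fricative [v]. /p/ is a stop between vowels /i/ and /o/, so it spirantizes to the fricative [f]. /fipebentiipopsa/ → fifeventiifopsa.
Rule 3 (regressive voicing assimilation): no segment meets the environment; /fifeventiifopsa/ is unchanged.
Rule 4 (intervocalic voicing): /f/ is a voiceless obstruent between vowels /i/ and /e/, so it voices to [v]. /f/ is a voiceless obstruent between vowels /i/ and /o/, so it voices to [v]. /fifeventiifopsa/ → fiveventiivopsa.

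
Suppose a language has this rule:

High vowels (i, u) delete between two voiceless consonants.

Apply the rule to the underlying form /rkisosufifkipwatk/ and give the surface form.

rksosffkpwatk

/i/ is a high vowel flanked by voiceless consonants /k/ and /s/, so it deletes.
/u/ is a high vowel flanked by voiceless consonants /s/ and /f/, so it deletes.
/i/ is a high vowel flanked by voiceless consonants /f/ and /f/, so it deletes.
/i/ is a high vowel flanked by voiceless consonants /k/ and /p/, so it deletes.
Surface form: [rksosffkpwatk].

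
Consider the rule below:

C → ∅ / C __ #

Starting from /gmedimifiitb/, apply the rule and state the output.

gmedimifiit

/b/ is the second consonant of a word-final cluster /tb/, so it deletes.
Surface form: [gmedimifiit].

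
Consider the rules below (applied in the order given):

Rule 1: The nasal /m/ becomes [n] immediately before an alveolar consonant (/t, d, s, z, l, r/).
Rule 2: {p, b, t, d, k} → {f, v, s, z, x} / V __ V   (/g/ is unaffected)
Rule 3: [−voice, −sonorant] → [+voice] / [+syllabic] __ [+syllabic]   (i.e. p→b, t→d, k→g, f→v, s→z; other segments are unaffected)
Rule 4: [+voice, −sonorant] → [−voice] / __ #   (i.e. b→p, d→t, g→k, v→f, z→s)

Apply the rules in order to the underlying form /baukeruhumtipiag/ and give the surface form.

bauxeruhuntiviak

Rule 1 (nasal place assimilation): /m/ precedes the alveolar consonant /t/, so it assimilates in place to [n]. /baukeruhumtipiag/ → baukeruhuntipiag.
Rule 2 (intervocalic spirantization): /k/ is a stop between vowels /u/ and /e/, so it spirantizes to the fricative [x]. /p/ is a stop between vowels /i/ and /i/, so it spirantizes to the fricative [f]. /baukeruhuntipiag/ → bauxeruhuntifiag.
Rule 3 (intervocalic voicing): /f/ is a voiceless obstruent between vowels /i/ and /i/, so it voices to [v]. /bauxeruhuntifiag/ → bauxeruhuntiviag.
Rule 4 (final devoicing): /g/ is a voiced obstruent in word-final position, so it devoices to [k]. /bauxeruhuntiviag/ → bauxeruhuntiviak.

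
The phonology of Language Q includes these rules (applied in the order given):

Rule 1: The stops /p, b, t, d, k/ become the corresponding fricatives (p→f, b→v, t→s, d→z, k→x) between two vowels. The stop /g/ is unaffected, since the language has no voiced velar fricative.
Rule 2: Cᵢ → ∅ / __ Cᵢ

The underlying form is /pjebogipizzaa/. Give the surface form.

pjevogifizaa

Rule 1 (intervocalic spirantization): /b/ is a stop between vowels /e/ and /o/, so it spirantizes to the fricative [v]. /p/ is a stop between vowels /i/ and /i/, so it spirantizes to the fricative [f]. /pjebogipizzaa/ → pjevogifizzaa.
Rule 2 (degemination): /zz/ is a geminate; the first /z/ deletes. /pjevogifizzaa/ → pjevogifizaa.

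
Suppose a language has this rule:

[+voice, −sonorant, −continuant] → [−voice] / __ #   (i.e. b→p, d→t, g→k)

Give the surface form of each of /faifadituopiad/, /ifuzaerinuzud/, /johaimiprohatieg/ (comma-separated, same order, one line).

faifadituopiat, ifuzaerinuzut, johaimiprohatiek

/faifadituopiad/: /d/ is a voiced stop in word-final position, so it devoices to [t]. → [faifadituopiat].
/ifuzaerinuzud/: /d/ is a voiced stop in word-final position, so it devoices to [t]. → [ifuzaerinuzut].
/johaimiprohatieg/: /g/ is a voiced stop in word-final position, so it devoices to [k]. → [johaimiprohatiek].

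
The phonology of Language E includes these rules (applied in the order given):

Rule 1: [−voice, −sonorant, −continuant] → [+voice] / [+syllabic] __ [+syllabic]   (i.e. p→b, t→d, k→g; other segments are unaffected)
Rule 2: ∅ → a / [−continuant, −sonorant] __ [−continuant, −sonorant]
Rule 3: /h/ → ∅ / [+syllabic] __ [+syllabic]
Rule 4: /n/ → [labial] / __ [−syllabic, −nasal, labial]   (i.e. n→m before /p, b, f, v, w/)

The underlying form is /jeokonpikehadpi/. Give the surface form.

jeogompigeadapi

Rule 1 (intervocalic voicing): /k/ is a voiceless stop between vowels /o/ and /o/, so it voices to [g]. /k/ is a voiceless stop between vowels /i/ and /e/, so it voices to [g]. /jeokonpikehadpi/ → jeogonpigehadpi.
Rule 2 (stop-cluster a-epenthesis): /d/ and /p/ form a stop–stop cluster, so [a] is inserted between them. /jeogonpigehadpi/ → jeogonpigehadapi.
Rule 3 (intervocalic h-deletion): /h/ occurs between vowels /e/ and /a/, so it deletes. /jeogonpigehadapi/ → jeogonpigeadapi.
Rule 4 (nasal place assimilation): /n/ precedes the labial consonant /p/, so it assimilates in place to [m]. /jeogonpigeadapi/ → jeogompigeadapi.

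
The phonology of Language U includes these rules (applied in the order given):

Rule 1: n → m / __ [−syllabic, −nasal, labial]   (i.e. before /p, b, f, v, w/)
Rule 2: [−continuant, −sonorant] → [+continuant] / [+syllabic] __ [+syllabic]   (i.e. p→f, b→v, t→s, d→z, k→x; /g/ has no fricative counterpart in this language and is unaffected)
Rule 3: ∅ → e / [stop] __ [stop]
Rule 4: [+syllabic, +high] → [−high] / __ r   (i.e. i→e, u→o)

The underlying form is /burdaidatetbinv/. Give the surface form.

Rule 1 (nasal place assimilation): /n/ precedes the labial consonant /v/, so it assimilates in place to [m]. /burdaidatetbinv/ → burdaidatetbimv.
Rule 2 (intervocalic spirantization): /d/ is a stop between vowels /i/ and /a/, so it spirantizes to the fricative [z]. /t/ is a stop between vowels /a/ and /e/, so it spirantizes to the fricative [s]. /burdaidatetbimv/ → burdaizasetbimv.
Rule 3 (stop-cluster e-epenthesis): /t/ and /b/ form a stop–stop cluster, so [e] is inserted between them. /burdaizasetbimv/ → burdaizasetebimv.
Rule 4 (pre-rhotic lowering): /u/ is a high vowel immediately before /r/, so it lowers to [o]. /burdaizasetebimv/ → bordaizasetebimv.

bordaizasetebimv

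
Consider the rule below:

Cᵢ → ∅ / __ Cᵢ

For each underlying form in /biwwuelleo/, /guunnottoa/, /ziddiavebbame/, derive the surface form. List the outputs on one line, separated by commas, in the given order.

/biwwuelleo/: /ww/ is a geminate; the first /w/ deletes. /ll/ is a geminate; the first /l/ deletes. → [biwueleo].
/guunnottoa/: /nn/ is a geminate; the first /n/ deletes. /tt/ is a geminate; the first /t/ deletes. → [guunotoa].
/ziddiavebbame/: /dd/ is a geminate; the first /d/ deletes. /bb/ is a geminate; the first /b/ deletes. → [zidiavebame].

biwueleo, guunotoa, zidiavebame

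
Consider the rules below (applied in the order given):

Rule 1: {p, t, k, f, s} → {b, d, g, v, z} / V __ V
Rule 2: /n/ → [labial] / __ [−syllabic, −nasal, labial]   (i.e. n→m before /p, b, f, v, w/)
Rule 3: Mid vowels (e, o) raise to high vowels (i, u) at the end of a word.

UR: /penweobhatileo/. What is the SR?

pemweobhadileu

Rule 1 (intervocalic voicing): /t/ is a voiceless obstruent between vowels /a/ and /i/, so it voices to [d]. /penweobhatileo/ → penweobhadileo.
Rule 2 (nasal place assimilation): /n/ precedes the labial consonant /w/, so it assimilates in place to [m]. /penweobhadileo/ → pemweobhadileo.
Rule 3 (final vowel raising): /o/ is a mid vowel in word-final position, so it raises to [u]. /pemweobhadileo/ → pemweobhadileu.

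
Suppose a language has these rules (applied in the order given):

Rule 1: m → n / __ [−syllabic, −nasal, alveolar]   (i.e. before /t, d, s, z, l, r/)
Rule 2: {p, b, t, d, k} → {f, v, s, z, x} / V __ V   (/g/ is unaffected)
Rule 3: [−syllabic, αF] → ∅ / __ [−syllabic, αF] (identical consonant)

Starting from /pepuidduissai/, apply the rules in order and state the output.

Rule 1 (nasal place assimilation): no segment meets the environment; /pepuidduissai/ is unchanged.
Rule 2 (intervocalic spirantization): /p/ is a stop between vowels /e/ and /u/, so it spirantizes to the fricative [f]. /pepuidduissai/ → pefuidduissai.
Rule 3 (degemination): /dd/ is a geminate; the first /d/ deletes. /ss/ is a geminate; the first /s/ deletes. /pefuidduissai/ → pefuiduisai.

pefuiduisai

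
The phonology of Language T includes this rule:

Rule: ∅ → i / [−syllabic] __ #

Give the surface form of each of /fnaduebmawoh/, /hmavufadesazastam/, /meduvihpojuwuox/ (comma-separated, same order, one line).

fnaduebmawohi, hmavufadesazastami, meduvihpojuwuoxi

/fnaduebmawoh/: the form ends in the consonant /h/, so [i] is inserted word-finally. → [fnaduebmawohi].
/hmavufadesazastam/: the form ends in the consonant /m/, so [i] is inserted word-finally. → [hmavufadesazastami].
/meduvihpojuwuox/: the form ends in the consonant /x/, so [i] is inserted word-finally. → [meduvihpojuwuoxi].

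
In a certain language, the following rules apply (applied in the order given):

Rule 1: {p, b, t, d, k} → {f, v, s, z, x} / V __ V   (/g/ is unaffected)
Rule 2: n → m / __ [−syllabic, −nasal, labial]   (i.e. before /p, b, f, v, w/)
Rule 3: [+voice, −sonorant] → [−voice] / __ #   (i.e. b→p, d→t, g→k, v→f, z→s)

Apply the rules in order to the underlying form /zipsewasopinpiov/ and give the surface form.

zipsewasofimpiof

Rule 1 (intervocalic spirantization): /p/ is a stop between vowels /o/ and /i/, so it spirantizes to the fricative [f]. /zipsewasopinpiov/ → zipsewasofinpiov.
Rule 2 (nasal place assimilation): /n/ precedes the labial consonant /p/, so it assimilates in place to [m]. /zipsewasofinpiov/ → zipsewasofimpiov.
Rule 3 (final devoicing): /v/ is a voiced obstruent in word-final position, so it devoices to [f]. /zipsewasofimpiov/ → zipsewasofimpiof.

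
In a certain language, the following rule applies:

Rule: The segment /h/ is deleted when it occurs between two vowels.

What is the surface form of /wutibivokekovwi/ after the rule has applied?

wutibivokekovwi

No segment of /wutibivokekovwi/ meets the structural description of the rule, so the form surfaces unchanged.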